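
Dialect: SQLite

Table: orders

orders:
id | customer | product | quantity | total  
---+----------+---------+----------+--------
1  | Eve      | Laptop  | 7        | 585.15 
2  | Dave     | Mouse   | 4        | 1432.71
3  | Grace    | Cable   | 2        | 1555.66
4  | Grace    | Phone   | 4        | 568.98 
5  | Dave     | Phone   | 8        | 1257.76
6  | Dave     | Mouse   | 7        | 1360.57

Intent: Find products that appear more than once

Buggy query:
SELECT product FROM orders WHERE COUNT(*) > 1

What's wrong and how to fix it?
Bug: WHERE can't reference COUNT(*); aggregates are computed after WHERE

Fix: Group first, then use HAVING for the count condition

Corrected query:
SELECT product FROM orders GROUP BY product HAVING COUNT(*) > 1

Result:
product
-------
Mouse  
Phone  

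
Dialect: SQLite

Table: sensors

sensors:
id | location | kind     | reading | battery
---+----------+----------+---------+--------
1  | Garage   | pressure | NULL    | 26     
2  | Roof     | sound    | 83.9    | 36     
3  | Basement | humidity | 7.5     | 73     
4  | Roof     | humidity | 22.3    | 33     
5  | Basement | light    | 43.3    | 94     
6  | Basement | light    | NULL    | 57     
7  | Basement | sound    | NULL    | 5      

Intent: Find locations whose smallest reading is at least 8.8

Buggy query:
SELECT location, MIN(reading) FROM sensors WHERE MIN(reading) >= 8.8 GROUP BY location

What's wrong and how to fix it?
Bug: MIN() in WHERE is a misuse of aggregate

Fix: Use HAVING for the per-group MIN condition

Corrected query:
SELECT location, MIN(reading) FROM sensors GROUP BY location HAVING MIN(reading) >= 8.8

Result:
location | MIN(reading)
---------+-------------
Roof     | 22.3        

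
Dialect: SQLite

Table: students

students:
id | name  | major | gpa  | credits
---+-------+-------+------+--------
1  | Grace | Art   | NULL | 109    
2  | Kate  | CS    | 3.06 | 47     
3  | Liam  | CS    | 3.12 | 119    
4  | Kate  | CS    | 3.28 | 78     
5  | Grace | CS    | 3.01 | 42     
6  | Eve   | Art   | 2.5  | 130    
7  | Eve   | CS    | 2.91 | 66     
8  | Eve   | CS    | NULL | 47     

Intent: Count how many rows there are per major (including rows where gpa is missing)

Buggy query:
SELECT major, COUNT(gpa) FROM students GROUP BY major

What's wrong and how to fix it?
Bug: COUNT(column) counts non-NULL values only; rows with NULL gpa aren't counted

Fix: Replace COUNT(gpa) with COUNT(*)

Corrected query:
SELECT major, COUNT(*) FROM students GROUP BY major

Result:
major | COUNT(*)
------+---------
Art   | 2       
CS    | 6       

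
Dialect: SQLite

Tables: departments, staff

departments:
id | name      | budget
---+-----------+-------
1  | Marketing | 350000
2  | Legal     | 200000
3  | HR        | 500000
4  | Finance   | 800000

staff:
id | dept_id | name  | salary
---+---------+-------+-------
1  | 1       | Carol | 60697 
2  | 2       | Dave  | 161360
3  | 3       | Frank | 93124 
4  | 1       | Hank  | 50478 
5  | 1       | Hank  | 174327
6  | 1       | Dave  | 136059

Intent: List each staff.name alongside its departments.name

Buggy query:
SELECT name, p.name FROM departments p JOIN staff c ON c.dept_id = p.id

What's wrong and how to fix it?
Bug: 'name' exists in both joined tables, so the database can't tell which one is meant

Fix: Prefix ambiguous columns with the table alias

Corrected query:
SELECT c.name, p.name FROM departments p JOIN staff c ON c.dept_id = p.id

Result:
name  | name     
------+----------
Carol | Marketing
Dave  | Legal    
Frank | HR       
Hank  | Marketing
Hank  | Marketing
Dave  | Marketing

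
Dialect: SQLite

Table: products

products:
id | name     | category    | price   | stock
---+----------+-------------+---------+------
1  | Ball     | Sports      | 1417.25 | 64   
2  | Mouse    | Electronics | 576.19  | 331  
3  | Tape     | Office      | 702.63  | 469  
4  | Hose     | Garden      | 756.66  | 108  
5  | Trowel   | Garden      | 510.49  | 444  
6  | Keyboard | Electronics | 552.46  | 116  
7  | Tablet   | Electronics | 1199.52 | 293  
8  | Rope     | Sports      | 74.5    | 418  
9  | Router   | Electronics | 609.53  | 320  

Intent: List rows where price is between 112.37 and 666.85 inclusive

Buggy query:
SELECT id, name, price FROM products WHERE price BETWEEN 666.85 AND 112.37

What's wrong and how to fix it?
Bug: BETWEEN expects the lower bound first; with 666.85 AND 112.37 the range is empty

Fix: Swap the bounds so the smaller value comes first

Corrected query:
SELECT id, name, price FROM products WHERE price BETWEEN 112.37 AND 666.85

Result:
id | name     | price 
---+----------+-------
2  | Mouse    | 576.19
5  | Trowel   | 510.49
6  | Keyboard | 552.46
9  | Router   | 609.53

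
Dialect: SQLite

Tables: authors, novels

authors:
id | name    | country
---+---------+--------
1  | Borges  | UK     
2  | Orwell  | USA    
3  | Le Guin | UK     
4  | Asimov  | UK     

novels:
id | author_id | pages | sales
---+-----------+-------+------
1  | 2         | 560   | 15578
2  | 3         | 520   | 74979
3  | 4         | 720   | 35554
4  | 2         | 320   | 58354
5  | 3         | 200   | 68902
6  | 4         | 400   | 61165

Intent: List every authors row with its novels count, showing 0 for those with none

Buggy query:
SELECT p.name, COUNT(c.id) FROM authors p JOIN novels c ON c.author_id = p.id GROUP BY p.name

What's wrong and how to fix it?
Bug: An inner join excludes parents with zero children

Fix: Use LEFT JOIN so parents without children still appear (COUNT(c.id) gives 0)

Corrected query:
SELECT p.name, COUNT(c.id) FROM authors p LEFT JOIN novels c ON c.author_id = p.id GROUP BY p.name

Result:
name    | COUNT(c.id)
--------+------------
Asimov  | 2          
Borges  | 0          
Le Guin | 2          
Orwell  | 2          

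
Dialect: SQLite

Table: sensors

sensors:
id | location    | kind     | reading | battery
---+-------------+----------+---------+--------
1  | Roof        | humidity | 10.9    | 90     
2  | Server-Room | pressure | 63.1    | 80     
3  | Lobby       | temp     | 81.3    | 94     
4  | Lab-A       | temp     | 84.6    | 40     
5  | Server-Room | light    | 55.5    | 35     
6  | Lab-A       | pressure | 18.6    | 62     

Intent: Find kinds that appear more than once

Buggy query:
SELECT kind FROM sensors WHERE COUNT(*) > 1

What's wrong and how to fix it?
Bug: COUNT(*) is an aggregate and cannot be used in WHERE

Fix: GROUP BY kind, then filter groups with HAVING COUNT(*) > 1

Corrected query:
SELECT kind FROM sensors GROUP BY kind HAVING COUNT(*) > 1

Result:
kind    
--------
pressure
temp    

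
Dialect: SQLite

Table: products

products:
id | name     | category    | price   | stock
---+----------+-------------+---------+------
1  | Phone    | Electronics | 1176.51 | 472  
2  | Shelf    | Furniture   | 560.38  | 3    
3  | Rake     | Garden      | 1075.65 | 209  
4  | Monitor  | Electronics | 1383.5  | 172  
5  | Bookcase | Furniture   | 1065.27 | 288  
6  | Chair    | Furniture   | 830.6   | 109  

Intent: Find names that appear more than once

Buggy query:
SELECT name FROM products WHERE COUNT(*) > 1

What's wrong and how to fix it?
Bug: COUNT(*) is an aggregate and cannot be used in WHERE

Fix: Group first, then use HAVING for the count condition

Corrected query:
SELECT name FROM products GROUP BY name HAVING COUNT(*) > 1

Result:
(no rows)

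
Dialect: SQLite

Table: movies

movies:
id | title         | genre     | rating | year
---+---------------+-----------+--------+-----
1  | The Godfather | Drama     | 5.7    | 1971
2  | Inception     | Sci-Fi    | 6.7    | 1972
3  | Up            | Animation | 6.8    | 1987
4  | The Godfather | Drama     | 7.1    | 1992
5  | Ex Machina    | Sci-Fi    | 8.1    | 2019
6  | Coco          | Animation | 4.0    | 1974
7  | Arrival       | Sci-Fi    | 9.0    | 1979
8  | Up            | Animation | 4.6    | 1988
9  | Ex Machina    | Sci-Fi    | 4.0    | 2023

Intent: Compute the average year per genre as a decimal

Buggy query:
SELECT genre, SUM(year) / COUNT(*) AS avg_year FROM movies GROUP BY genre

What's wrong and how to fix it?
Bug: SUM(year) and COUNT(*) are both integers; the division truncates the fractional part

Fix: Multiply by 1.0 (or CAST to REAL) to force floating-point division

Corrected query:
SELECT genre, SUM(year) * 1.0 / COUNT(*) AS avg_year FROM movies GROUP BY genre

Result:
genre     | avg_year
----------+---------
Animation | 1983    
Drama     | 1981.5  
Sci-Fi    | 1998.25 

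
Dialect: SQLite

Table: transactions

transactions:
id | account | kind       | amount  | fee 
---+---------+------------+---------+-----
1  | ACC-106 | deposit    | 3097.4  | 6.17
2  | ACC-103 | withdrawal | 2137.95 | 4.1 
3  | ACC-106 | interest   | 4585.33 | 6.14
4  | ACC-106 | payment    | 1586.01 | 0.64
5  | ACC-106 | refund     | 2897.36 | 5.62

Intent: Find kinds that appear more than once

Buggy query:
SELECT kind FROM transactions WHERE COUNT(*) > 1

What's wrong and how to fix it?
Bug: COUNT(*) is an aggregate and cannot be used in WHERE

Fix: GROUP BY kind, then filter groups with HAVING COUNT(*) > 1

Corrected query:
SELECT kind FROM transactions GROUP BY kind HAVING COUNT(*) > 1

Result:
(no rows)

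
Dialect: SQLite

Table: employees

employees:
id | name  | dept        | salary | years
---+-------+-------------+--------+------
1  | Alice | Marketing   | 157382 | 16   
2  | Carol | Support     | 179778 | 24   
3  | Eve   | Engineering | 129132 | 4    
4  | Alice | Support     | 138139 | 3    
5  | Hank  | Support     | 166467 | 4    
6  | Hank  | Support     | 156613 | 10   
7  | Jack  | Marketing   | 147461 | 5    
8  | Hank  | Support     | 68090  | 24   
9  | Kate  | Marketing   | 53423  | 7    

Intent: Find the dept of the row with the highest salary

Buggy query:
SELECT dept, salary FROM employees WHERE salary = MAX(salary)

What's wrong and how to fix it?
Bug: WHERE is evaluated per row; an aggregate over the whole table isn't defined there

Fix: Use a subquery: WHERE salary = (SELECT MAX(salary) FROM employees)

Corrected query:
SELECT dept, salary FROM employees WHERE salary = (SELECT MAX(salary) FROM employees)

Result:
dept    | salary
--------+-------
Support | 179778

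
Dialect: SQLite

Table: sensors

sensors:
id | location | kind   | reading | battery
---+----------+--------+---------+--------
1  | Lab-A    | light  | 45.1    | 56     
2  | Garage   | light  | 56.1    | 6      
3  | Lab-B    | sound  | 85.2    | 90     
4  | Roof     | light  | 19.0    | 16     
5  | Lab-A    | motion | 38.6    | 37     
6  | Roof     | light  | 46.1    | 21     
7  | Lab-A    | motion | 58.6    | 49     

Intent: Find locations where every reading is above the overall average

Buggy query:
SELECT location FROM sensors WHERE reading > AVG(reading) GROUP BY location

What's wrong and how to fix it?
Bug: WHERE evaluates per row before aggregation, so AVG() is unavailable

Fix: Compute the overall average in a scalar subquery and compare each group's MIN against it in HAVING

Corrected query:
SELECT location FROM sensors GROUP BY location HAVING MIN(reading) > (SELECT AVG(reading) FROM sensors)

Result:
location
--------
Garage  
Lab-B   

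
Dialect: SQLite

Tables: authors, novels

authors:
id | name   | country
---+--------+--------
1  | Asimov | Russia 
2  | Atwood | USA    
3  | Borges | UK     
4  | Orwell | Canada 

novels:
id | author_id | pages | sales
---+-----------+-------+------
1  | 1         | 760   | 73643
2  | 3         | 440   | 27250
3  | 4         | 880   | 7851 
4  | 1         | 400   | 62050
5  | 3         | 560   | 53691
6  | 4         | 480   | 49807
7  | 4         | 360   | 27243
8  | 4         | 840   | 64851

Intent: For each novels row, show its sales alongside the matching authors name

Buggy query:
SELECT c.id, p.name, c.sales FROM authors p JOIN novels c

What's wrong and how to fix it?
Bug: Missing join condition: each novels row is matched to all authors rows instead of just its own

Fix: Specify the join condition linking the foreign key to the parent id

Corrected query:
SELECT c.id, p.name, c.sales FROM authors p JOIN novels c ON c.author_id = p.id

Result:
id | name   | sales
---+--------+------
1  | Asimov | 73643
2  | Borges | 27250
3  | Orwell | 7851 
4  | Asimov | 62050
5  | Borges | 53691
6  | Orwell | 49807
7  | Orwell | 27243
8  | Orwell | 64851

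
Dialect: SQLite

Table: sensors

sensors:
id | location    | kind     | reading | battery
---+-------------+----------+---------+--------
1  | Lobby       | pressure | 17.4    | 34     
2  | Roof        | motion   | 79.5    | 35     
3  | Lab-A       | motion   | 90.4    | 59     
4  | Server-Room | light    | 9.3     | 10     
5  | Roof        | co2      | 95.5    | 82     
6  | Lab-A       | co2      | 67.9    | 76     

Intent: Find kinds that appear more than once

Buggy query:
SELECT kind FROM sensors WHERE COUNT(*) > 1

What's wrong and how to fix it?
Bug: COUNT(*) is an aggregate and cannot be used in WHERE

Fix: GROUP BY kind, then filter groups with HAVING COUNT(*) > 1

Corrected query:
SELECT kind FROM sensors GROUP BY kind HAVING COUNT(*) > 1

Result:
kind  
------
co2   
motion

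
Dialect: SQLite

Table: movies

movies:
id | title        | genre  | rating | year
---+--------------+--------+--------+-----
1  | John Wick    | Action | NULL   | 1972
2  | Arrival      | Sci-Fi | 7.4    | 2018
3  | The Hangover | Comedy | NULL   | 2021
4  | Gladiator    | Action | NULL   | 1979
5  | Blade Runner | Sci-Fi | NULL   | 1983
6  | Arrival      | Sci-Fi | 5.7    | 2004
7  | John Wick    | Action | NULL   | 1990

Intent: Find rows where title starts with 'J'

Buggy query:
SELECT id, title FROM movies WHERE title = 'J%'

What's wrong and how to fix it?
Bug: Wildcards only work with LIKE; '=' treats '%' as a literal character

Fix: Replace '=' with LIKE so 'J%' is treated as a pattern

Corrected query:
SELECT id, title FROM movies WHERE title LIKE 'J%'

Result:
id | title    
---+----------
1  | John Wick
7  | John Wick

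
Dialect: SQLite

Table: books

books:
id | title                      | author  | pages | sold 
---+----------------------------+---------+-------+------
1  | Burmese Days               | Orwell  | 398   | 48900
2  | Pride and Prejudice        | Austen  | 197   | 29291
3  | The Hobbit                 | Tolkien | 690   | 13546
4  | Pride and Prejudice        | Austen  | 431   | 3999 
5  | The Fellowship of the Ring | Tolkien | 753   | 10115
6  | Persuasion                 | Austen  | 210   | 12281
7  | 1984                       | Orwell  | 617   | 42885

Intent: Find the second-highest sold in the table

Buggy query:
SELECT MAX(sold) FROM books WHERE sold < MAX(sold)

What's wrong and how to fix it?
Bug: MAX(sold) on the right of the comparison is an aggregate-in-WHERE error

Fix: Compute the overall MAX in a subquery, then take MAX of rows below it

Corrected query:
SELECT MAX(sold) FROM books WHERE sold < (SELECT MAX(sold) FROM books)

Result:
MAX(sold)
---------
42885    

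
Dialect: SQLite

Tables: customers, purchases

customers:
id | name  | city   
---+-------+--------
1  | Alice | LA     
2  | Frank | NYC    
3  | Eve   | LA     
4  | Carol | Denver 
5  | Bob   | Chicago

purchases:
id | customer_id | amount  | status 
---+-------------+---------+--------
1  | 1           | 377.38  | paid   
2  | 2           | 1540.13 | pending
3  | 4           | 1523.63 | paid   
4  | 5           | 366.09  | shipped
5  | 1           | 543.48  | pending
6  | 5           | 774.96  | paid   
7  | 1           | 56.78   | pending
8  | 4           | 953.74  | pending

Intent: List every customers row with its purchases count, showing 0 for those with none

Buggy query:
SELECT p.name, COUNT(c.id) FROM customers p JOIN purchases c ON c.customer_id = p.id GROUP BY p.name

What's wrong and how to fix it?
Bug: An inner join excludes parents with zero children

Fix: Use LEFT JOIN so parents without children still appear (COUNT(c.id) gives 0)

Corrected query:
SELECT p.name, COUNT(c.id) FROM customers p LEFT JOIN purchases c ON c.customer_id = p.id GROUP BY p.name

Result:
name  | COUNT(c.id)
------+------------
Alice | 3          
Bob   | 2          
Carol | 2          
Eve   | 0          
Frank | 1          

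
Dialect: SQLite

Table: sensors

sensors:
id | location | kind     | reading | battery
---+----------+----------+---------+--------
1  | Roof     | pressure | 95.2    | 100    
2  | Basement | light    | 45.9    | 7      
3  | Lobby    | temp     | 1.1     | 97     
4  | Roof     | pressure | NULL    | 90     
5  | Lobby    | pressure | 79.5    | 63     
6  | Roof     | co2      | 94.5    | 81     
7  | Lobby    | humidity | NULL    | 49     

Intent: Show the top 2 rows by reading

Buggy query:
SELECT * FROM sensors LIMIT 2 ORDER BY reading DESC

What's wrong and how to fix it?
Bug: ORDER BY cannot follow LIMIT; LIMIT is the final clause

Fix: Sort with ORDER BY, then apply LIMIT

Corrected query:
SELECT * FROM sensors ORDER BY reading DESC LIMIT 2

Result:
id | location | kind     | reading | battery
---+----------+----------+---------+--------
1  | Roof     | pressure | 95.2    | 100    
6  | Roof     | co2      | 94.5    | 81     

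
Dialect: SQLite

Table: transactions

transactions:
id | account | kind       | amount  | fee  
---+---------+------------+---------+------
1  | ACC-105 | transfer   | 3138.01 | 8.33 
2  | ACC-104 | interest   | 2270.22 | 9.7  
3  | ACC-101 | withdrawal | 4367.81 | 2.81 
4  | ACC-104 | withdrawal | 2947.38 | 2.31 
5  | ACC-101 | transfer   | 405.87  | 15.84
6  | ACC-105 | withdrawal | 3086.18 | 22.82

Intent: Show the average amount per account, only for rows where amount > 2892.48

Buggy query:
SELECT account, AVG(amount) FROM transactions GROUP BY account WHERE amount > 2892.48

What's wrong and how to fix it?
Bug: WHERE cannot follow GROUP BY

Fix: Move the WHERE clause before GROUP BY

Corrected query:
SELECT account, AVG(amount) FROM transactions WHERE amount > 2892.48 GROUP BY account

Result:
account | AVG(amount)
--------+------------
ACC-101 | 4367.81    
ACC-104 | 2947.38    
ACC-105 | 3112.095   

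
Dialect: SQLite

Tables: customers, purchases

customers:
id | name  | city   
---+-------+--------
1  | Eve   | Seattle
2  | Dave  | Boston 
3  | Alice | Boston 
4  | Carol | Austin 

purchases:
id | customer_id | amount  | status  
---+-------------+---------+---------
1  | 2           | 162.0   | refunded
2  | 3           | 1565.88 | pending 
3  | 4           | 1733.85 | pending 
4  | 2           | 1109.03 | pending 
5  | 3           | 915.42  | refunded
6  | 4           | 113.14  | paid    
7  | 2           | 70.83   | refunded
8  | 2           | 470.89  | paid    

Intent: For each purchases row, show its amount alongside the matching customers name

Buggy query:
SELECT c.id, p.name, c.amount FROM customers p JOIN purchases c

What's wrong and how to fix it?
Bug: Missing join condition: each purchases row is matched to all customers rows instead of just its own

Fix: Specify the join condition linking the foreign key to the parent id

Corrected query:
SELECT c.id, p.name, c.amount FROM customers p JOIN purchases c ON c.customer_id = p.id

Result:
id | name  | amount 
---+-------+--------
1  | Dave  | 162    
2  | Alice | 1565.88
3  | Carol | 1733.85
4  | Dave  | 1109.03
5  | Alice | 915.42 
6  | Carol | 113.14 
7  | Dave  | 70.83  
8  | Dave  | 470.89 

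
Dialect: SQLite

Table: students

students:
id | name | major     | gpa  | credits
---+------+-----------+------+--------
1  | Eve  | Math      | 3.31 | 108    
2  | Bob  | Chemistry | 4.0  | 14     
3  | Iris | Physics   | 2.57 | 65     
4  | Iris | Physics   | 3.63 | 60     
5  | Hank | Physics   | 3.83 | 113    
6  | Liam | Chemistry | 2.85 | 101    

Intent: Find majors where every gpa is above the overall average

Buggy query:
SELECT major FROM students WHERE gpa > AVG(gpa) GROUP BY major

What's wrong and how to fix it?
Bug: WHERE evaluates per row before aggregation, so AVG() is unavailable

Fix: Use a subquery for AVG and a HAVING MIN(...) filter so the condition holds for every row in the group

Corrected query:
SELECT major FROM students GROUP BY major HAVING MIN(gpa) > (SELECT AVG(gpa) FROM students)

Result:
(no rows)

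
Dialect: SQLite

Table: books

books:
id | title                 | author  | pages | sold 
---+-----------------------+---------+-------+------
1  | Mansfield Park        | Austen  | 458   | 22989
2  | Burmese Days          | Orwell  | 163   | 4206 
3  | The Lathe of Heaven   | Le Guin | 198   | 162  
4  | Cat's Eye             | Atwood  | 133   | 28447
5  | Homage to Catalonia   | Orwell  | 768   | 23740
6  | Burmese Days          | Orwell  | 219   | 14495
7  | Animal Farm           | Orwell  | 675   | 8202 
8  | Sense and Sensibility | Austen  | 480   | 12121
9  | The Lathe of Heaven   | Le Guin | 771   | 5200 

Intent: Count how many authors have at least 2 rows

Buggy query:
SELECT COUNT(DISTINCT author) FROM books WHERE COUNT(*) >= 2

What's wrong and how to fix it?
Bug: WHERE filters individual rows, not groups, so a group-level COUNT is invalid there

Fix: Group first with HAVING COUNT(*) >= 2, then COUNT the resulting groups

Corrected query:
SELECT COUNT(*) FROM (SELECT author FROM books GROUP BY author HAVING COUNT(*) >= 2)

Result:
COUNT(*)
--------
3       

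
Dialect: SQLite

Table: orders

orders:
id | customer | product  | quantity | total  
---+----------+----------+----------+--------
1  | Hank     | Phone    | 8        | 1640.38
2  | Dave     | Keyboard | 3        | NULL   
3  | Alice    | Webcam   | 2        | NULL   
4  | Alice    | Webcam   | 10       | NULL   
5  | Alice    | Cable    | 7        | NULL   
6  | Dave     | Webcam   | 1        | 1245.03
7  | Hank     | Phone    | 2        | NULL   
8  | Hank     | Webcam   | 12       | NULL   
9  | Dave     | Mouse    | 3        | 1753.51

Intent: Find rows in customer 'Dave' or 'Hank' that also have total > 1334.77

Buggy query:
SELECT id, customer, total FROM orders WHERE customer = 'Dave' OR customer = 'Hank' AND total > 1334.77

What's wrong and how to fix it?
Bug: AND binds tighter than OR, so this parses as customer = 'Dave' OR (customer = 'Hank' AND total > 1334.77)

Fix: Add parentheses around the OR so the AND applies to both alternatives

Corrected query:
SELECT id, customer, total FROM orders WHERE (customer = 'Dave' OR customer = 'Hank') AND total > 1334.77

Result:
id | customer | total  
---+----------+--------
1  | Hank     | 1640.38
9  | Dave     | 1753.51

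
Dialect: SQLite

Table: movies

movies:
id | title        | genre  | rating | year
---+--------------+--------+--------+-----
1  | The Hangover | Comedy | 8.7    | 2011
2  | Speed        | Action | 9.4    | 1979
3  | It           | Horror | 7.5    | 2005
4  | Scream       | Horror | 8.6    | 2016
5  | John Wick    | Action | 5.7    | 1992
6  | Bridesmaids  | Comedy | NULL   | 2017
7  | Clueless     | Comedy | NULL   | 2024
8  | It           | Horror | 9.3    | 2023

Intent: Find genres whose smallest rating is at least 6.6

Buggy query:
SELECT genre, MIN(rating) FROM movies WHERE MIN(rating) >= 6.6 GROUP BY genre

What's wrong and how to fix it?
Bug: MIN() in WHERE is a misuse of aggregate

Fix: Replace WHERE with HAVING after the GROUP BY

Corrected query:
SELECT genre, MIN(rating) FROM movies GROUP BY genre HAVING MIN(rating) >= 6.6

Result:
genre  | MIN(rating)
-------+------------
Comedy | 8.7        
Horror | 7.5        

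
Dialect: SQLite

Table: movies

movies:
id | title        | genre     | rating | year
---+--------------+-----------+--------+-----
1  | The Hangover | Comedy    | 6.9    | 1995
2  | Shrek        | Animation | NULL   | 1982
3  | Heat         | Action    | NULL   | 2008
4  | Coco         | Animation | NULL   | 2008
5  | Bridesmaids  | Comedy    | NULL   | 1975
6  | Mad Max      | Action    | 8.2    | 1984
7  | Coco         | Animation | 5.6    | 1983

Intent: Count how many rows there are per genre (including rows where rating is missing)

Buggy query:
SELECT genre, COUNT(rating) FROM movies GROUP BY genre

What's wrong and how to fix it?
Bug: COUNT(column) counts non-NULL values only; rows with NULL rating aren't counted

Fix: Use COUNT(*) to count all rows regardless of NULL

Corrected query:
SELECT genre, COUNT(*) FROM movies GROUP BY genre

Result:
genre     | COUNT(*)
----------+---------
Action    | 2       
Animation | 3       
Comedy    | 2       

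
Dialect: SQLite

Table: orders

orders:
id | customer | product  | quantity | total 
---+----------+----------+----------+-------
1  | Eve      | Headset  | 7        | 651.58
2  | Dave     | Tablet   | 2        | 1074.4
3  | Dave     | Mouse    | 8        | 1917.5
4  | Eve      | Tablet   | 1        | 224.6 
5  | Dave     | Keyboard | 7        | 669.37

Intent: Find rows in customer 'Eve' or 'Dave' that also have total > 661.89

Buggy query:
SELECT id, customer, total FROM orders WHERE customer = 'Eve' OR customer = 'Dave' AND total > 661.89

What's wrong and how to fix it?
Bug: Without parentheses, AND is evaluated before OR, so the total filter only applies to the 'Dave' branch

Fix: Add parentheses around the OR so the AND applies to both alternatives

Corrected query:
SELECT id, customer, total FROM orders WHERE (customer = 'Eve' OR customer = 'Dave') AND total > 661.89

Result:
id | customer | total 
---+----------+-------
2  | Dave     | 1074.4
3  | Dave     | 1917.5
5  | Dave     | 669.37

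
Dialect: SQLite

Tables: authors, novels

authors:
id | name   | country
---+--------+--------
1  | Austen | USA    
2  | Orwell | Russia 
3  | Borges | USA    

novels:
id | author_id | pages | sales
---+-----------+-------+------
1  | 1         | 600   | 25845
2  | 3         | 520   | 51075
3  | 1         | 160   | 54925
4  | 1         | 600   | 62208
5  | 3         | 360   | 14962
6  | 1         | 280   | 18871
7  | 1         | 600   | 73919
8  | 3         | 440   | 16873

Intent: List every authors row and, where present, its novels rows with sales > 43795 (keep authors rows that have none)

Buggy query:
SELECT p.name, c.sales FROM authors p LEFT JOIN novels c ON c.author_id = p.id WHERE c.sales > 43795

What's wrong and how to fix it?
Bug: A WHERE condition on the right-hand table after LEFT JOIN drops unmatched parents

Fix: Move the right-table condition into the ON clause so unmatched parents are kept

Corrected query:
SELECT p.name, c.sales FROM authors p LEFT JOIN novels c ON c.author_id = p.id AND c.sales > 43795

Result:
name   | sales
-------+------
Austen | 54925
Austen | 62208
Austen | 73919
Orwell | NULL 
Borges | 51075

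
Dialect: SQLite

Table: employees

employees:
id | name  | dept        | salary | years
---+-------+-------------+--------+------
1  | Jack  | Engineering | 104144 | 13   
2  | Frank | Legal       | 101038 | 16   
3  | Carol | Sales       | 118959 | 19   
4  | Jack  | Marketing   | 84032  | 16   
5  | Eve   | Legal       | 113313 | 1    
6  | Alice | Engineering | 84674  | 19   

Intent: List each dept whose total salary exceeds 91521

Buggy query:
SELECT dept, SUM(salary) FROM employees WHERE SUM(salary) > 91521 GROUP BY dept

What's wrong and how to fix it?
Bug: WHERE runs before GROUP BY, so aggregates aren't available there

Fix: Move the aggregate condition to a HAVING clause

Corrected query:
SELECT dept, SUM(salary) FROM employees GROUP BY dept HAVING SUM(salary) > 91521

Result:
dept        | SUM(salary)
------------+------------
Engineering | 188818     
Legal       | 214351     
Sales       | 118959     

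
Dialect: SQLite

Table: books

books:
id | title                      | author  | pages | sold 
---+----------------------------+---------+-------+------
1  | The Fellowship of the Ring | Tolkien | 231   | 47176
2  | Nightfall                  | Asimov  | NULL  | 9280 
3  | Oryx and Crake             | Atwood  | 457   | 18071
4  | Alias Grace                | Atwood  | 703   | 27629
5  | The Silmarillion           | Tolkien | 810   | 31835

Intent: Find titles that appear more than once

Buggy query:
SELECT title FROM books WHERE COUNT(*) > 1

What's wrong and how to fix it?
Bug: WHERE can't reference COUNT(*); aggregates are computed after WHERE

Fix: Group first, then use HAVING for the count condition

Corrected query:
SELECT title FROM books GROUP BY title HAVING COUNT(*) > 1

Result:
(no rows)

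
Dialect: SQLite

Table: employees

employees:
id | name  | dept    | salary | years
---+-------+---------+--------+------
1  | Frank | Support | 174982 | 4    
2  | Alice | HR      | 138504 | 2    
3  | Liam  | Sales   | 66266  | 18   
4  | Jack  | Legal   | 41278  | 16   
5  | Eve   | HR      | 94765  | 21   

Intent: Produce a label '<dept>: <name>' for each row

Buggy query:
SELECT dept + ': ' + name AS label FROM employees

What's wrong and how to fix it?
Bug: '+' is numeric addition; on text columns SQLite converts them to 0 instead of concatenating

Fix: Replace + with || to concatenate text

Corrected query:
SELECT dept || ': ' || name AS label FROM employees

Result:
label         
--------------
Support: Frank
HR: Alice     
Sales: Liam   
Legal: Jack   
HR: Eve       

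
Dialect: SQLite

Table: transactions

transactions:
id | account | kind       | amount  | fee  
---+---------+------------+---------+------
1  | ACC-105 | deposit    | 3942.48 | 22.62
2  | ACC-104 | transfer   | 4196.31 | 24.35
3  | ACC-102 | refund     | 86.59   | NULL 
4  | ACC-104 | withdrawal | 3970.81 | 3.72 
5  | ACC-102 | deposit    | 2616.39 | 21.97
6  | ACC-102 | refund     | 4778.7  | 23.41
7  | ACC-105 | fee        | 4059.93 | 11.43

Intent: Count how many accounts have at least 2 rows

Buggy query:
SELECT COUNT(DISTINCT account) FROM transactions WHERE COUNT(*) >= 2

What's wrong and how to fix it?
Bug: COUNT(*) cannot appear in WHERE; the per-group count doesn't exist yet

Fix: Group first with HAVING COUNT(*) >= 2, then COUNT the resulting groups

Corrected query:
SELECT COUNT(*) FROM (SELECT account FROM transactions GROUP BY account HAVING COUNT(*) >= 2)

Result:
COUNT(*)
--------
3       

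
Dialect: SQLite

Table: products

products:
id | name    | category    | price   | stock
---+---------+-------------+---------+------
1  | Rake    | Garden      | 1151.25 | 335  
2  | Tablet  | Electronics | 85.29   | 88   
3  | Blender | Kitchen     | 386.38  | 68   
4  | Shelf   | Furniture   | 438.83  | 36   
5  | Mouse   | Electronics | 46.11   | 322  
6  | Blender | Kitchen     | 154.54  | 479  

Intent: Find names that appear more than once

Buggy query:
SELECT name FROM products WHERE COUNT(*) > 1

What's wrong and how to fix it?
Bug: COUNT(*) is an aggregate and cannot be used in WHERE

Fix: Group first, then use HAVING for the count condition

Corrected query:
SELECT name FROM products GROUP BY name HAVING COUNT(*) > 1

Result:
name   
-------
Blender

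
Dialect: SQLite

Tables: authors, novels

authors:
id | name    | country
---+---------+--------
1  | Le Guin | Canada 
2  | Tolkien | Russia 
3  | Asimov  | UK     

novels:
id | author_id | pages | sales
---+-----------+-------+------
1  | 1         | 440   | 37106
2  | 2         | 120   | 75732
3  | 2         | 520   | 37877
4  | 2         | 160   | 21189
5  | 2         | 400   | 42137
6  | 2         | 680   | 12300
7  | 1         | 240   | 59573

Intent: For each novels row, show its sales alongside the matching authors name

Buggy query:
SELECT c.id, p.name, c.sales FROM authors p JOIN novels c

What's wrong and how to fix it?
Bug: JOIN with no ON clause produces a cartesian product; every novels row pairs with every authors row

Fix: Add ON c.author_id = p.id to the JOIN

Corrected query:
SELECT c.id, p.name, c.sales FROM authors p JOIN novels c ON c.author_id = p.id

Result:
id | name    | sales
---+---------+------
1  | Le Guin | 37106
2  | Tolkien | 75732
3  | Tolkien | 37877
4  | Tolkien | 21189
5  | Tolkien | 42137
6  | Tolkien | 12300
7  | Le Guin | 59573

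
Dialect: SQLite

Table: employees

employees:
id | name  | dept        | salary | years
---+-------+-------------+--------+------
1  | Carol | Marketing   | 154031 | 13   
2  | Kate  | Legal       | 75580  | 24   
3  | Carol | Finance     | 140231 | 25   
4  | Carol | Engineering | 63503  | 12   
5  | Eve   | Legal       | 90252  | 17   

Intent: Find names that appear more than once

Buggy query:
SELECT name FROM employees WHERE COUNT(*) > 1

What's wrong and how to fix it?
Bug: WHERE can't reference COUNT(*); aggregates are computed after WHERE

Fix: Group first, then use HAVING for the count condition

Corrected query:
SELECT name FROM employees GROUP BY name HAVING COUNT(*) > 1

Result:
name 
-----
Carol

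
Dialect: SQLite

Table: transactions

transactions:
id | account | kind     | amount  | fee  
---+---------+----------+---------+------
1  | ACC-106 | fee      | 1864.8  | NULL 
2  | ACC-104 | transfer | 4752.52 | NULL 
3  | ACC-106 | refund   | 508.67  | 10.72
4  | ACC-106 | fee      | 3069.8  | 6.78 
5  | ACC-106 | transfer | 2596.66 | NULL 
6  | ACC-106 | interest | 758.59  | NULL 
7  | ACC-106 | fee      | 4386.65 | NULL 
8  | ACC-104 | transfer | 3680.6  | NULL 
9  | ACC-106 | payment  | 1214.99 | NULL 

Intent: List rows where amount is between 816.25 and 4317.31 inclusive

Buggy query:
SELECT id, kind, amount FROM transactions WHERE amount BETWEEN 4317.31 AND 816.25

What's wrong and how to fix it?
Bug: BETWEEN expects the lower bound first; with 4317.31 AND 816.25 the range is empty

Fix: Swap the bounds so the smaller value comes first

Corrected query:
SELECT id, kind, amount FROM transactions WHERE amount BETWEEN 816.25 AND 4317.31

Result:
id | kind     | amount 
---+----------+--------
1  | fee      | 1864.8 
4  | fee      | 3069.8 
5  | transfer | 2596.66
8  | transfer | 3680.6 
9  | payment  | 1214.99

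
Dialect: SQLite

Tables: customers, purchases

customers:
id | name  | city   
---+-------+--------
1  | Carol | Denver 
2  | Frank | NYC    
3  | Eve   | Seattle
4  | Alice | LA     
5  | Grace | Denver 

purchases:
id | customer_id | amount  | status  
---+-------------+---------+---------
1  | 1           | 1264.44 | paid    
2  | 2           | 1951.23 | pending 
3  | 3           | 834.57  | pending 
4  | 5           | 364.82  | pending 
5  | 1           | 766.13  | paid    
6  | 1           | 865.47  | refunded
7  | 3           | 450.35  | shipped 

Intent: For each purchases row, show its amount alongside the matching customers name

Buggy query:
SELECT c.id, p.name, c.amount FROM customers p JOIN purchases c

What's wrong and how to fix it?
Bug: JOIN with no ON clause produces a cartesian product; every purchases row pairs with every customers row

Fix: Add ON c.customer_id = p.id to the JOIN

Corrected query:
SELECT c.id, p.name, c.amount FROM customers p JOIN purchases c ON c.customer_id = p.id

Result:
id | name  | amount 
---+-------+--------
1  | Carol | 1264.44
2  | Frank | 1951.23
3  | Eve   | 834.57 
4  | Grace | 364.82 
5  | Carol | 766.13 
6  | Carol | 865.47 
7  | Eve   | 450.35 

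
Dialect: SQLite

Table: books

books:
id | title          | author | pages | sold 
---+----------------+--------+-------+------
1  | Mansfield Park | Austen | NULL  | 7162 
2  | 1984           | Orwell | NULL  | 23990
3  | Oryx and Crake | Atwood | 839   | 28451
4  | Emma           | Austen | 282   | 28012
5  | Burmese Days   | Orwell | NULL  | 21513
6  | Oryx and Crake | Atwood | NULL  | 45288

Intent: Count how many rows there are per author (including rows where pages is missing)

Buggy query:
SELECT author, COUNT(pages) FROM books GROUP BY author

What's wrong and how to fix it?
Bug: COUNT(column) counts non-NULL values only; rows with NULL pages aren't counted

Fix: Replace COUNT(pages) with COUNT(*)

Corrected query:
SELECT author, COUNT(*) FROM books GROUP BY author

Result:
author | COUNT(*)
-------+---------
Atwood | 2       
Austen | 2       
Orwell | 2       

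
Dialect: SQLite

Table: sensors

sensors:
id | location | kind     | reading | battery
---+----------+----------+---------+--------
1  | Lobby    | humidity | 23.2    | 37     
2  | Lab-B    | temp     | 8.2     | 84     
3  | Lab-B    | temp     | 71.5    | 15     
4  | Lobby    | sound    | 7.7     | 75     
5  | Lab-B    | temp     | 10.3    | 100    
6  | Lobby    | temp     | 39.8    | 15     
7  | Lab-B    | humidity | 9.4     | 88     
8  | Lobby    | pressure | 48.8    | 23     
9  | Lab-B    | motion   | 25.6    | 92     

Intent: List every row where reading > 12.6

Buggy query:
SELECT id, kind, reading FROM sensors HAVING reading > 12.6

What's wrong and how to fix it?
Bug: This is a non-aggregate query (no GROUP BY, no aggregates), so in SQLite the HAVING clause is invalid here; a row-level condition belongs in WHERE

Fix: Replace HAVING with WHERE since the condition applies to individual rows

Corrected query:
SELECT id, kind, reading FROM sensors WHERE reading > 12.6

Result:
id | kind     | reading
---+----------+--------
1  | humidity | 23.2   
3  | temp     | 71.5   
6  | temp     | 39.8   
8  | pressure | 48.8   
9  | motion   | 25.6   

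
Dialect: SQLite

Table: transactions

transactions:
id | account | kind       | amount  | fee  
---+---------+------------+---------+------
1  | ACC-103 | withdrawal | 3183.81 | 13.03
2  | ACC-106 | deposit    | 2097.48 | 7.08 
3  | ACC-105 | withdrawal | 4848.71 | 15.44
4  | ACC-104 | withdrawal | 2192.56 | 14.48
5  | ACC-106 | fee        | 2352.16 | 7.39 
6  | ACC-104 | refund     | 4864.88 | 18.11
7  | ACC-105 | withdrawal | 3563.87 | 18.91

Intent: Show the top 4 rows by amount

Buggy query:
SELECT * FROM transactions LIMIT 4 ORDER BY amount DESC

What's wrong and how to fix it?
Bug: LIMIT must come after ORDER BY

Fix: Sort with ORDER BY, then apply LIMIT

Corrected query:
SELECT * FROM transactions ORDER BY amount DESC LIMIT 4

Result:
id | account | kind       | amount  | fee  
---+---------+------------+---------+------
6  | ACC-104 | refund     | 4864.88 | 18.11
3  | ACC-105 | withdrawal | 4848.71 | 15.44
7  | ACC-105 | withdrawal | 3563.87 | 18.91
1  | ACC-103 | withdrawal | 3183.81 | 13.03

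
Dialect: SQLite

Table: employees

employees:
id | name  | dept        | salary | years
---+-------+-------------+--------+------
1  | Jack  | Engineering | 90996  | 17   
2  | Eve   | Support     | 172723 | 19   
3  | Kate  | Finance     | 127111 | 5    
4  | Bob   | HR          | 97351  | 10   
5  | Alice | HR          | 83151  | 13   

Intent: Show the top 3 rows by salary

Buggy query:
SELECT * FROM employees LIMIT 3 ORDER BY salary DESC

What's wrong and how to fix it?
Bug: ORDER BY cannot follow LIMIT; LIMIT is the final clause

Fix: Sort with ORDER BY, then apply LIMIT

Corrected query:
SELECT * FROM employees ORDER BY salary DESC LIMIT 3

Result:
id | name | dept    | salary | years
---+------+---------+--------+------
2  | Eve  | Support | 172723 | 19   
3  | Kate | Finance | 127111 | 5    
4  | Bob  | HR      | 97351  | 10   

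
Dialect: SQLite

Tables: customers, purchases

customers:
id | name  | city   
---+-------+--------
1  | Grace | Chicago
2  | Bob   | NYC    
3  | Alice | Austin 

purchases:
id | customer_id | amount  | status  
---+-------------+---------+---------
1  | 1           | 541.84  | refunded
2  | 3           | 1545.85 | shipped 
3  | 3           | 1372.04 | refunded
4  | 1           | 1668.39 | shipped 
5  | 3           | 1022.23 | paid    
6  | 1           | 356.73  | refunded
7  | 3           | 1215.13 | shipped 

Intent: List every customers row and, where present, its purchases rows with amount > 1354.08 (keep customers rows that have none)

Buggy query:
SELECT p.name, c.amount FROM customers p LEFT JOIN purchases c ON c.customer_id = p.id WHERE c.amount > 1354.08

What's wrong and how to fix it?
Bug: A WHERE condition on the right-hand table after LEFT JOIN drops unmatched parents

Fix: Put 'c.amount > 1354.08' in the JOIN's ON clause instead of WHERE

Corrected query:
SELECT p.name, c.amount FROM customers p LEFT JOIN purchases c ON c.customer_id = p.id AND c.amount > 1354.08

Result:
name  | amount 
------+--------
Grace | 1668.39
Bob   | NULL   
Alice | 1372.04
Alice | 1545.85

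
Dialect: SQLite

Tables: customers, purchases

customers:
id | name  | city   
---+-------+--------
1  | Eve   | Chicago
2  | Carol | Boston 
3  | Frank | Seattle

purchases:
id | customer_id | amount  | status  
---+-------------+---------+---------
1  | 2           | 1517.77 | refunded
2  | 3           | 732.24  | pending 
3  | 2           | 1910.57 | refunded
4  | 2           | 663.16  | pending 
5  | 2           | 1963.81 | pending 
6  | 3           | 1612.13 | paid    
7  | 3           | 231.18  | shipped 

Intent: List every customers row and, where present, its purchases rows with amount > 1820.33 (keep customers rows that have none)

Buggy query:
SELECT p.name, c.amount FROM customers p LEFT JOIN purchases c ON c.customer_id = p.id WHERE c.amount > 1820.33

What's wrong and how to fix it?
Bug: Filtering c.amount in WHERE discards the NULL rows produced by LEFT JOIN, turning it into an inner join

Fix: Put 'c.amount > 1820.33' in the JOIN's ON clause instead of WHERE

Corrected query:
SELECT p.name, c.amount FROM customers p LEFT JOIN purchases c ON c.customer_id = p.id AND c.amount > 1820.33

Result:
name  | amount 
------+--------
Eve   | NULL   
Carol | 1910.57
Carol | 1963.81
Frank | NULL   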